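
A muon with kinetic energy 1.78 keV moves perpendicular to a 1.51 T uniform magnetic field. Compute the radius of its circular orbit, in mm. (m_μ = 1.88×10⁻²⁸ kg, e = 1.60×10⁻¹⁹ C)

Convert the energy: K = 1.78 keV = 2.85×10^-16 J.
v = √(2K/m) = √(2·2.85×10^-16/1.88×10^-28) = 1.74×10^6 m/s.
r = mv/(qB) = (1.88×10^-28)(1.74×10^6) / [(1×1.60×10^-19)(1.51)] = 1.35×10^-3 m.

r ≈ 1.35 mm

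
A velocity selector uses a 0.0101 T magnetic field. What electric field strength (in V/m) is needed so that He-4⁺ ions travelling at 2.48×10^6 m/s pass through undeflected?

qE = qvB ⇒ E = vB = (2.48×10^6)(0.0101) = 2.50×10^4 V/m.

E ≈ 2.50×10^4 V/m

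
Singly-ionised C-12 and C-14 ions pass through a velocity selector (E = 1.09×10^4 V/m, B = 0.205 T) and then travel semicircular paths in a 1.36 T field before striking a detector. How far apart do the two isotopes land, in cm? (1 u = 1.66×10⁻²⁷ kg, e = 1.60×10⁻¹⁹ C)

Δd ≈ 0.162 cm

Both emerge at v = E/B₁ = 5.32×10^4 m/s.
r = mv/(qB₂), so r₁ = 4.867×10^-3 m and r₂ = 5.679×10^-3 m, giving Δr = 8.11×10^-4 m.
After a semicircle each ion lands a diameter 2r from the entry slit, so the separation is 2Δr = 1.62×10^-3 m.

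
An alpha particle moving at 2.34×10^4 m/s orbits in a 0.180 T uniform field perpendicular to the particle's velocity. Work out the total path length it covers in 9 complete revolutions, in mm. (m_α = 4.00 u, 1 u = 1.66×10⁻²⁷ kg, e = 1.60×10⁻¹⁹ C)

r = mv/(qB) = 2.70×10^-3 m, so one revolution covers 2πr = 0.0169 m.
In 9 revolutions: L = 9·2πr = 0.153 m.

L ≈ 153 mm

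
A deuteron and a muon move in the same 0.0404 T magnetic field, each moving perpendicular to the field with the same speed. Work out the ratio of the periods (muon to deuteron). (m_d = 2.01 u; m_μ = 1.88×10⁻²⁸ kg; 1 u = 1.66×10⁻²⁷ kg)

ratio ≈ 0.0563

T = 2πm/(qB) is independent of speed, so T₂/T₁ = (m₂/q₂)/(m₁/q₁).
T_{muon}/T_{deuteron} = (1.88×10^-28/1e) / (3.34×10^-27/1e) = 0.0563.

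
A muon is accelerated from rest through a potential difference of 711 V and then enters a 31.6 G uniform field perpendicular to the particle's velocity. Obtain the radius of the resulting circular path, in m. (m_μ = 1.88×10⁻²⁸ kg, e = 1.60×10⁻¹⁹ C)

The kinetic energy gained is K = qV = (1×1.60×10^-19)(711) = 1.14×10^-16 J.
v = √(2K/m) = 1.10×10^6 m/s.
r = mv/(qB) = (1.88×10^-28)(1.10×10^6) / [(1×1.60×10^-19)(3.16×10^-3)] = 0.409 m.

r ≈ 0.409 m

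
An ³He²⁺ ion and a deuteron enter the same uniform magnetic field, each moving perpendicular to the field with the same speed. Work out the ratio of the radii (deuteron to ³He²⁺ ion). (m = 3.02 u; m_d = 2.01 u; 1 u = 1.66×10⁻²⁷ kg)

ratio ≈ 1.33

r = mv/(qB) ⇒ at equal v, r ∝ m/q.
r_{deuteron}/r_{³He²⁺ ion} = 1.33.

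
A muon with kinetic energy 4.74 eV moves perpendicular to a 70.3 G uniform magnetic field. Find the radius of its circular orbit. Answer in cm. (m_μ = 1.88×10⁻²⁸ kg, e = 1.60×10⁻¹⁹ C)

r ≈ 1.50 cm

Convert the energy: K = 4.74 eV = 7.58×10^-19 J.
v = √(2K/m) = √(2·7.58×10^-19/1.88×10^-28) = 8.98×10^4 m/s.
r = mv/(qB) = (1.88×10^-28)(8.98×10^4) / [(1×1.60×10^-19)(7.03×10^-3)] = 0.0150 m.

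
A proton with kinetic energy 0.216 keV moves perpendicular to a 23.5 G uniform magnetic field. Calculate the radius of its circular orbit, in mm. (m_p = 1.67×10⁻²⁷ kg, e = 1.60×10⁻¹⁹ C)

Convert the energy: K = 0.216 keV = 3.46×10^-17 J.
v = √(2K/m) = √(2·3.46×10^-17/1.67×10^-27) = 2.03×10^5 m/s.
r = mv/(qB) = (1.67×10^-27)(2.03×10^5) / [(1×1.60×10^-19)(2.35×10^-3)] = 0.904 m.

r ≈ 904 mm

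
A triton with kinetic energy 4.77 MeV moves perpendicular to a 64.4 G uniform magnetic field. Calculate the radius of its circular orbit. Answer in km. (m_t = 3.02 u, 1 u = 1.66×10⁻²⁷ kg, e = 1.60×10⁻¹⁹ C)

r ≈ 0.0849 km

Convert the energy: K = 4.77 MeV = 7.63×10^-13 J.
v = √(2K/m) = √(2·7.63×10^-13/5.01×10^-27) = 1.74×10^7 m/s.
r = mv/(qB) = (5.01×10^-27)(1.74×10^7) / [(1×1.60×10^-19)(6.44×10^-3)] = 84.9 m.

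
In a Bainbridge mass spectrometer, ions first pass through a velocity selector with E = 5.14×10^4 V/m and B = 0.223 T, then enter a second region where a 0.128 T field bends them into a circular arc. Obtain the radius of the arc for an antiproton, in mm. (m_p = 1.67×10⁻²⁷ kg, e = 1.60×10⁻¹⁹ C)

r ≈ 18.8 mm

The selector passes v = E/B = 5.14×10^4/0.223 = 2.30×10^5 m/s.
In the deflection region, r = mv/(qB₂) = (1.67×10^-27)(2.30×10^5) / [(1×1.60×10^-19)(0.128)] = 0.0188 m.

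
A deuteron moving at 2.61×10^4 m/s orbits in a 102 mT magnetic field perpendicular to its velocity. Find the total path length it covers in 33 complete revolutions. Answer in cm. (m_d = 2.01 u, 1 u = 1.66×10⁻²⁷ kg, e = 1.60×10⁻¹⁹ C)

L ≈ 111 cm

r = mv/(qB) = 5.34×10^-3 m, so one revolution covers 2πr = 0.0335 m.
In 33 revolutions: L = 33·2πr = 1.11 m.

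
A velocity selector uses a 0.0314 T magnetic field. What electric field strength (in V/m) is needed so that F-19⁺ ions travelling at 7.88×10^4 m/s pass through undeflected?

qE = qvB ⇒ E = vB = (7.88×10^4)(0.0314) = 2470 V/m.

E ≈ 2470 V/m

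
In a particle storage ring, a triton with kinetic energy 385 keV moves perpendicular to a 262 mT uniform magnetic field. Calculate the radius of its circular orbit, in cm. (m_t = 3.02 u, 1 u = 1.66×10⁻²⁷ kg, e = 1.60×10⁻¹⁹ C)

r ≈ 59.3 cm

Convert the energy: K = 385 keV = 6.16×10^-14 J.
v = √(2K/m) = √(2·6.16×10^-14/5.01×10^-27) = 4.96×10^6 m/s.
r = mv/(qB) = (5.01×10^-27)(4.96×10^6) / [(1×1.60×10^-19)(0.262)] = 0.593 m.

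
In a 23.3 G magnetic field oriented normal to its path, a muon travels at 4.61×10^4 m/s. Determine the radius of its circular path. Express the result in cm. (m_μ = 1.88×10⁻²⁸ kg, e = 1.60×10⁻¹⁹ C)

The magnetic force provides the centripetal force: qvB = mv²/r, so r = mv/(qB).
r = (1.88×10^-28 kg)(4.61×10^4 m/s) / [(1×1.60×10^-19 C)(2.33×10^-3 T)] = 0.0232 m.

r ≈ 2.32 cm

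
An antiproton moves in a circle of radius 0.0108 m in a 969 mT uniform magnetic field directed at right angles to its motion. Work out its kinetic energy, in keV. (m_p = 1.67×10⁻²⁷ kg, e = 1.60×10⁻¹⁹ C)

K ≈ 5.25 keV

v = qBr/m = (1×1.60×10^-19)(0.969)(0.0108) / (1.67×10^-27) = 1.00×10^6 m/s.
K = ½mv² = 0.5·(1.67×10^-27)·(1.00×10^6)² = 8.39×10^-16 J = 5.25 keV.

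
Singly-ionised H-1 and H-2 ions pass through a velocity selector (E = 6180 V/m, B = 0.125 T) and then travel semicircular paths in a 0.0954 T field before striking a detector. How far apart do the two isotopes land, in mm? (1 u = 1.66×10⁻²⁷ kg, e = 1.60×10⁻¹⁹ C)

Both emerge at v = E/B₁ = 4.94×10^4 m/s.
r = mv/(qB₂), so r₁ = 5.377×10^-3 m and r₂ = 0.01075 m, giving Δr = 5.38×10^-3 m.
After a semicircle each ion lands a diameter 2r from the entry slit, so the separation is 2Δr = 0.0108 m.

Δd ≈ 10.8 mm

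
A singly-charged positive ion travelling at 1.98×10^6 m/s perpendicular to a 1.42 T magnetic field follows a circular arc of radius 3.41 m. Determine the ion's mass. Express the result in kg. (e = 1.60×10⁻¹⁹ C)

qvB = mv²/r ⇒ m = qBr/v.
m = (1×1.60×10^-19)(1.42)(3.41) / (1.98×10^6) = 3.91×10^-25 kg.

m ≈ 3.91×10^-25 kg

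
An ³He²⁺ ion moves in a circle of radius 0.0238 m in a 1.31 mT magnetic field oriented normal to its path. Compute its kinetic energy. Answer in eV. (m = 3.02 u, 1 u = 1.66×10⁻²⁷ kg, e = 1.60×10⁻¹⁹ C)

K ≈ 0.0620 eV

v = qBr/m = (2×1.60×10^-19)(1.31×10^-3)(0.0238) / (5.01×10^-27) = 1990 m/s.
K = ½mv² = 0.5·(5.01×10^-27)·(1990)² = 9.93×10^-21 J = 0.0620 eV.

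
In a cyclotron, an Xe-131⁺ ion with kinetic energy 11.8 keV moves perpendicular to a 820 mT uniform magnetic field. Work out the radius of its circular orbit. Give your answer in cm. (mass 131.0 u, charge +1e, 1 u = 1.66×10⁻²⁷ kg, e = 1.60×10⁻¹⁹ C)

r ≈ 21.8 cm

Convert the energy: K = 11.8 keV = 1.89×10^-15 J.
v = √(2K/m) = √(2·1.89×10^-15/2.17×10^-25) = 1.32×10^5 m/s.
r = mv/(qB) = (2.17×10^-25)(1.32×10^5) / [(1×1.60×10^-19)(0.820)] = 0.218 m.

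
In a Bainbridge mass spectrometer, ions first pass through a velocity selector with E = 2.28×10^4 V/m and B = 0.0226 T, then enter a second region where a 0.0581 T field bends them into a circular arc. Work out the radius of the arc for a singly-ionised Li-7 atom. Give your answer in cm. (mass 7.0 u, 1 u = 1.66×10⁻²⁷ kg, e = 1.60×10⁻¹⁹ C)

r ≈ 126 cm

The selector passes v = E/B = 2.28×10^4/0.0226 = 1.01×10^6 m/s.
In the deflection region, r = mv/(qB₂) = (1.16×10^-26)(1.01×10^6) / [(1×1.60×10^-19)(0.0581)] = 1.26 m.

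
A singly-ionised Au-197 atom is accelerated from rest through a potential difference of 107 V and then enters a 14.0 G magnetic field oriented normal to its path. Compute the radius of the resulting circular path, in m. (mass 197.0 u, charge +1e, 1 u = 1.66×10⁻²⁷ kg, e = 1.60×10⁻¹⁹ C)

r ≈ 14.9 m

The kinetic energy gained is K = qV = (1×1.60×10^-19)(107) = 1.71×10^-17 J.
v = √(2K/m) = 1.02×10^4 m/s.
r = mv/(qB) = (3.27×10^-25)(1.02×10^4) / [(1×1.60×10^-19)(1.40×10^-3)] = 14.9 m.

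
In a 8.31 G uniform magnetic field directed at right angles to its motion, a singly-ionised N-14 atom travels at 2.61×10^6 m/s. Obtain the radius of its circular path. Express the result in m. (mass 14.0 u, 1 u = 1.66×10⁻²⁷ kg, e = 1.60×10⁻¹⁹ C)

r ≈ 456 m

The magnetic force provides the centripetal force: qvB = mv²/r, so r = mv/(qB).
r = (2.32×10^-26 kg)(2.61×10^6 m/s) / [(1×1.60×10^-19 C)(8.31×10^-4 T)] = 456 m.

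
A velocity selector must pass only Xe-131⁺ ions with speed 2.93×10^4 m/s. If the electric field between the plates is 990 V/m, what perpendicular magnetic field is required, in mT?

qE = qvB ⇒ B = E/v = (990) / (2.93×10^4) = 0.0338 T.

B ≈ 33.8 mT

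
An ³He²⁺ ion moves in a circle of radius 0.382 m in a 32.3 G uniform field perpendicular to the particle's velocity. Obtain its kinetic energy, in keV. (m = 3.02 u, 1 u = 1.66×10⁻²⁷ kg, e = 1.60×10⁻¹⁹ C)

v = qBr/m = (2×1.60×10^-19)(3.23×10^-3)(0.382) / (5.01×10^-27) = 7.88×10^4 m/s.
K = ½mv² = 0.5·(5.01×10^-27)·(7.88×10^4)² = 1.55×10^-17 J = 0.0972 keV.

K ≈ 0.0972 keV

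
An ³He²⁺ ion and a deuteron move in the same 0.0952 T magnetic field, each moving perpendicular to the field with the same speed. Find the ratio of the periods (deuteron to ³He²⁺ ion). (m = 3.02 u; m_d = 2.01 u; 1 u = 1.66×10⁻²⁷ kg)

ratio ≈ 1.33

T = 2πm/(qB) is independent of speed, so T₂/T₁ = (m₂/q₂)/(m₁/q₁).
T_{deuteron}/T_{³He²⁺ ion} = (3.34×10^-27/1e) / (5.01×10^-27/2e) = 1.33.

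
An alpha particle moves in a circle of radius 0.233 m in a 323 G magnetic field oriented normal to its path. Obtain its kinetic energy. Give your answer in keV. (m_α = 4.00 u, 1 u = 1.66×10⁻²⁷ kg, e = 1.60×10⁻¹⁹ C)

v = qBr/m = (2×1.60×10^-19)(0.0323)(0.233) / (6.64×10^-27) = 3.63×10^5 m/s.
K = ½mv² = 0.5·(6.64×10^-27)·(3.63×10^5)² = 4.37×10^-16 J = 2.73 keV.

K ≈ 2.73 keV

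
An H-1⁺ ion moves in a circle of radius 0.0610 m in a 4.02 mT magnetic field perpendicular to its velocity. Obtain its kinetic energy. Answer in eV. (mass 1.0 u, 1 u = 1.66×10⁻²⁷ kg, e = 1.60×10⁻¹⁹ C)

K ≈ 2.90 eV

v = qBr/m = (1×1.60×10^-19)(4.02×10^-3)(0.0610) / (1.66×10^-27) = 2.36×10^4 m/s.
K = ½mv² = 0.5·(1.66×10^-27)·(2.36×10^4)² = 4.64×10^-19 J = 2.90 eV.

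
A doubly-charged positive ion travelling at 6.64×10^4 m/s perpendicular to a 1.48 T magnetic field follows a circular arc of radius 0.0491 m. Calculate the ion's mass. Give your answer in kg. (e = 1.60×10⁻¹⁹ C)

m ≈ 3.50×10^-25 kg

qvB = mv²/r ⇒ m = qBr/v.
m = (2×1.60×10^-19)(1.48)(0.0491) / (6.64×10^4) = 3.50×10^-25 kg.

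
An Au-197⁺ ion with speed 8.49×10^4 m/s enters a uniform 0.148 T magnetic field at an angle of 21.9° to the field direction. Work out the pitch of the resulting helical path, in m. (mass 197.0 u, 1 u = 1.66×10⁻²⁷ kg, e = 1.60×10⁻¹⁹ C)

pitch ≈ 6.84 m

The velocity component along B is v∥ = v cos21.9° = 7.88×10^4 m/s.
The cyclotron period T = 2πm/(qB) = 8.68×10^-5 s is set by m, q, B alone.
Pitch = v∥·T = (7.88×10^4)(8.68×10^-5) = 6.84 m.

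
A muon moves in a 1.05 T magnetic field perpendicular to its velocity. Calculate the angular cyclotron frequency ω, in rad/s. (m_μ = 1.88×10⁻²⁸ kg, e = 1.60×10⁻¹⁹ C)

ω = qB/m = (1×1.60×10^-19)(1.05) / (1.88×10^-28) = 8.94×10^8 rad/s.

ω ≈ 8.94×10^8 rad/s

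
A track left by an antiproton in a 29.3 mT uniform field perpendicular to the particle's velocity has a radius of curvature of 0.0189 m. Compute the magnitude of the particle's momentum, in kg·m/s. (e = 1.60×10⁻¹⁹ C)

Since qvB = mv²/r, the momentum p = mv = qBr.
p = (1×1.60×10^-19)(0.0293)(0.0189) = 8.86×10^-23 kg·m/s.

p ≈ 8.86×10^-23 kg·m/s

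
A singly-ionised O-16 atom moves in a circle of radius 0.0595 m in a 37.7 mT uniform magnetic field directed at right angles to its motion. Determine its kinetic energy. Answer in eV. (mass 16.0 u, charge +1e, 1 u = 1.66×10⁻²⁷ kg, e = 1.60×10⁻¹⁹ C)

v = qBr/m = (1×1.60×10^-19)(0.0377)(0.0595) / (2.66×10^-26) = 1.35×10^4 m/s.
K = ½mv² = 0.5·(2.66×10^-26)·(1.35×10^4)² = 2.42×10^-18 J = 15.2 eV.

K ≈ 15.2 eV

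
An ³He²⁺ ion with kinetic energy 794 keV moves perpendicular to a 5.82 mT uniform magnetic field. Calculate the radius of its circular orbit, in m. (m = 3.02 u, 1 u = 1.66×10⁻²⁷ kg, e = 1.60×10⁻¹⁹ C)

r ≈ 19.2 m

Convert the energy: K = 794 keV = 1.27×10^-13 J.
v = √(2K/m) = √(2·1.27×10^-13/5.01×10^-27) = 7.12×10^6 m/s.
r = mv/(qB) = (5.01×10^-27)(7.12×10^6) / [(2×1.60×10^-19)(5.82×10^-3)] = 19.2 m.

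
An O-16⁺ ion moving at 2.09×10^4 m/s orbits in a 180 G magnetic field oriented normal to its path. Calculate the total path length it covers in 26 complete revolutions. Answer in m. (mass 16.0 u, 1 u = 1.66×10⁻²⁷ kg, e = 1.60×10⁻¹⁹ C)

r = mv/(qB) = 0.193 m, so one revolution covers 2πr = 1.21 m.
In 26 revolutions: L = 26·2πr = 31.5 m.

L ≈ 31.5 m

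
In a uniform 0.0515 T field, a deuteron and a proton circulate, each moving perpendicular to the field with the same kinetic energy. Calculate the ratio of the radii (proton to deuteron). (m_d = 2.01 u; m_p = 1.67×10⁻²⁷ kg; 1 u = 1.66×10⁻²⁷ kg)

r = √(2mK)/(qB) ⇒ at equal K, r ∝ √m/q.
r_{proton}/r_{deuteron} = 0.707.

ratio ≈ 0.707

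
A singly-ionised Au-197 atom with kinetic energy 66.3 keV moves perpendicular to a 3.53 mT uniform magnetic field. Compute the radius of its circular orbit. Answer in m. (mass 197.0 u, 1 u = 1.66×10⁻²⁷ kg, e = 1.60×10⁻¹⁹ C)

Convert the energy: K = 66.3 keV = 1.06×10^-14 J.
v = √(2K/m) = √(2·1.06×10^-14/3.27×10^-25) = 2.55×10^5 m/s.
r = mv/(qB) = (3.27×10^-25)(2.55×10^5) / [(1×1.60×10^-19)(3.53×10^-3)] = 147 m.

r ≈ 147 m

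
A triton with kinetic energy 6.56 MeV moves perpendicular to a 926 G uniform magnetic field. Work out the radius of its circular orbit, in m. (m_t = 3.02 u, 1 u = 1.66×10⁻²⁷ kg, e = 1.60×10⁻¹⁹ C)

Convert the energy: K = 6.56 MeV = 1.05×10^-12 J.
v = √(2K/m) = √(2·1.05×10^-12/5.01×10^-27) = 2.05×10^7 m/s.
r = mv/(qB) = (5.01×10^-27)(2.05×10^7) / [(1×1.60×10^-19)(0.0926)] = 6.92 m.

r ≈ 6.92 m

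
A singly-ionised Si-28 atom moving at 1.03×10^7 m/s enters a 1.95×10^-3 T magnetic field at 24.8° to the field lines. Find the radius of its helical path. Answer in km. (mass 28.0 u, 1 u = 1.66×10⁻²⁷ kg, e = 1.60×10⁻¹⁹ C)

r ≈ 0.644 km

Only the perpendicular component v⊥ = v sin24.8° = 4.32×10^6 m/s is bent by the field.
r = m v⊥ /(qB) = (4.65×10^-26)(4.32×10^6) / [(1×1.60×10^-19)(1.95×10^-3)] = 644 m.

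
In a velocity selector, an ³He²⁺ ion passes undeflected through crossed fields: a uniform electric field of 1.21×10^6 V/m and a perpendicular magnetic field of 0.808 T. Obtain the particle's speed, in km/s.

v ≈ 1500 km/s

For zero net force, qE = qvB, so v = E/B.
v = (1.21×10^6) / (0.808) = 1.50×10^6 m/s.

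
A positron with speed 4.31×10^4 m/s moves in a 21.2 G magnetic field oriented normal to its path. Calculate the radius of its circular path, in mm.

r ≈ 0.116 mm

The magnetic force provides the centripetal force: qvB = mv²/r, so r = mv/(qB).
r = (9.11×10^-31 kg)(4.31×10^4 m/s) / [(1×1.60×10^-19 C)(2.12×10^-3 T)] = 1.16×10^-4 m.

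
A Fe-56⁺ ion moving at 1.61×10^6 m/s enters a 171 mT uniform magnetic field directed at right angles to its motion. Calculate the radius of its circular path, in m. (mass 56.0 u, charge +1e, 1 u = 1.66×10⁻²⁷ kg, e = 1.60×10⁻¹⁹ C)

r ≈ 5.47 m

The magnetic force provides the centripetal force: qvB = mv²/r, so r = mv/(qB).
r = (9.30×10^-26 kg)(1.61×10^6 m/s) / [(1×1.60×10^-19 C)(0.171 T)] = 5.47 m.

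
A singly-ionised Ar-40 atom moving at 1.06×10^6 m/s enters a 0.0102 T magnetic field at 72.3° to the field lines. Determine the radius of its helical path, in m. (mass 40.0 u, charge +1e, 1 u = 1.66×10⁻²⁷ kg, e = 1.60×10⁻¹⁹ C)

Only the perpendicular component v⊥ = v sin72.3° = 1.01×10^6 m/s is bent by the field.
r = m v⊥ /(qB) = (6.64×10^-26)(1.01×10^6) / [(1×1.60×10^-19)(0.0102)] = 41.1 m.

r ≈ 41.1 m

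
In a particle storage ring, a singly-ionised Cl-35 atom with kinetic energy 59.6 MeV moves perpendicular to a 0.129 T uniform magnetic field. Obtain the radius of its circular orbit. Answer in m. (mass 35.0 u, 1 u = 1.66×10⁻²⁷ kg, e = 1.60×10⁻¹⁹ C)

Convert the energy: K = 59.6 MeV = 9.54×10^-12 J.
v = √(2K/m) = √(2·9.54×10^-12/5.81×10^-26) = 1.81×10^7 m/s.
r = mv/(qB) = (5.81×10^-26)(1.81×10^7) / [(1×1.60×10^-19)(0.129)] = 51.0 m.

r ≈ 51.0 m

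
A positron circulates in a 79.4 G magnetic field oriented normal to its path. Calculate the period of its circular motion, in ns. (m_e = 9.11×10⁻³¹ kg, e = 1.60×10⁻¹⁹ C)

T ≈ 4.51 ns

The cyclotron period is independent of speed: T = 2πm/(qB).
T = 2π(9.11×10^-31) / [(1×1.60×10^-19)(7.94×10^-3)] = 4.51×10^-9 s.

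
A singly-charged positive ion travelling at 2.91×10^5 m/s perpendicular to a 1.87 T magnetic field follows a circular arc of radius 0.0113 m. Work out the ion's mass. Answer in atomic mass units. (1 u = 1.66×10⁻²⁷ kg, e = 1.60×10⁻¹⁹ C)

qvB = mv²/r ⇒ m = qBr/v.
m = (1×1.60×10^-19)(1.87)(0.0113) / (2.91×10^5) = 1.16×10^-26 kg = 7.00 u.

m ≈ 7.00 u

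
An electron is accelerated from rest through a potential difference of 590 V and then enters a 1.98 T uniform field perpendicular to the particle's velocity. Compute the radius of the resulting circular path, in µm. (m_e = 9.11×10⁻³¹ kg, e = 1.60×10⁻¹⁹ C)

r ≈ 41.4 µm

The kinetic energy gained is K = qV = (1×1.60×10^-19)(590) = 9.44×10^-17 J.
v = √(2K/m) = 1.44×10^7 m/s.
r = mv/(qB) = (9.11×10^-31)(1.44×10^7) / [(1×1.60×10^-19)(1.98)] = 4.14×10^-5 m.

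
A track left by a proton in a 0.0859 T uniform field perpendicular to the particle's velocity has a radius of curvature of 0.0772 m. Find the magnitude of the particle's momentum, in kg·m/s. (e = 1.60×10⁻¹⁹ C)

Since qvB = mv²/r, the momentum p = mv = qBr.
p = (1×1.60×10^-19)(0.0859)(0.0772) = 1.06×10^-21 kg·m/s.

p ≈ 1.06×10^-21 kg·m/s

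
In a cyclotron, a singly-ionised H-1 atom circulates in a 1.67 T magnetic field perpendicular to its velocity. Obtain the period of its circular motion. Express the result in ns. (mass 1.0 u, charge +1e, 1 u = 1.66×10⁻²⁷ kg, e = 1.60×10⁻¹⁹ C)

T ≈ 39.0 ns

The cyclotron period is independent of speed: T = 2πm/(qB).
T = 2π(1.66×10^-27) / [(1×1.60×10^-19)(1.67)] = 3.90×10^-8 s.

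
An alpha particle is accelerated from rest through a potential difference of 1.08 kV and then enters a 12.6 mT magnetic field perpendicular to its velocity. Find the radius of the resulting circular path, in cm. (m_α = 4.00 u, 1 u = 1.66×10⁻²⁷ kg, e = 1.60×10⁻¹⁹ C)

The kinetic energy gained is K = qV = (2×1.60×10^-19)(1080) = 3.46×10^-16 J.
v = √(2K/m) = 3.23×10^5 m/s.
r = mv/(qB) = (6.64×10^-27)(3.23×10^5) / [(2×1.60×10^-19)(0.0126)] = 0.531 m.

r ≈ 53.1 cm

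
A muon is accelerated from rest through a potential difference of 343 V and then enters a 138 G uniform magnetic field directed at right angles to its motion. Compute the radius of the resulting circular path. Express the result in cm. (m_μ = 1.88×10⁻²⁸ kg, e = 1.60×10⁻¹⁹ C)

r ≈ 6.51 cm

The kinetic energy gained is K = qV = (1×1.60×10^-19)(343) = 5.49×10^-17 J.
v = √(2K/m) = 7.64×10^5 m/s.
r = mv/(qB) = (1.88×10^-28)(7.64×10^5) / [(1×1.60×10^-19)(0.0138)] = 0.0651 m.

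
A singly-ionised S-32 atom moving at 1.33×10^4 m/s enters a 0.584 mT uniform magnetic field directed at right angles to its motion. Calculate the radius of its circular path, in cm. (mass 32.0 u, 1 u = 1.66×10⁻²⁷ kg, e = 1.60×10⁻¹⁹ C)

The magnetic force provides the centripetal force: qvB = mv²/r, so r = mv/(qB).
r = (5.31×10^-26 kg)(1.33×10^4 m/s) / [(1×1.60×10^-19 C)(5.84×10^-4 T)] = 7.56 m.

r ≈ 756 cm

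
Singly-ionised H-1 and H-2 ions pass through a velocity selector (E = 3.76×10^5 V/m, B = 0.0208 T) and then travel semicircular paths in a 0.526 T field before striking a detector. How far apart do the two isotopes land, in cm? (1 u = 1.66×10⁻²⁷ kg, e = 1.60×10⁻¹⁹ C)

Δd ≈ 71.3 cm

Both emerge at v = E/B₁ = 1.81×10^7 m/s.
r = mv/(qB₂), so r₁ = 0.357 m and r₂ = 0.713 m, giving Δr = 0.357 m.
After a semicircle each ion lands a diameter 2r from the entry slit, so the separation is 2Δr = 0.713 m.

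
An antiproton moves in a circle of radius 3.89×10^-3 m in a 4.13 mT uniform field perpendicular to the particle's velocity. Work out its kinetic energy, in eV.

K ≈ 0.0124 eV

v = qBr/m = (1×1.60×10^-19)(4.13×10^-3)(3.89×10^-3) / (1.67×10^-27) = 1540 m/s.
K = ½mv² = 0.5·(1.67×10^-27)·(1540)² = 1.98×10^-21 J = 0.0124 eV.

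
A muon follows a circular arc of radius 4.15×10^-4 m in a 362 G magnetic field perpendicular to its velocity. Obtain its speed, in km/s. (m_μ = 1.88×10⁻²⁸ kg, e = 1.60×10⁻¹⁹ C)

From qvB = mv²/r, v = qBr/m.
v = (1×1.60×10^-19)(0.0362)(4.15×10^-4) / (1.88×10^-28) = 1.28×10^4 m/s.

v ≈ 12.8 km/s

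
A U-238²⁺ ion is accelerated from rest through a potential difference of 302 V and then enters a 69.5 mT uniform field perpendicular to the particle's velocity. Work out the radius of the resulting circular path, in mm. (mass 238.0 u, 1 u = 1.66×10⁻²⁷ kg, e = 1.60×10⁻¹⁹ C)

The kinetic energy gained is K = qV = (2×1.60×10^-19)(302) = 9.66×10^-17 J.
v = √(2K/m) = 2.21×10^4 m/s.
r = mv/(qB) = (3.95×10^-25)(2.21×10^4) / [(2×1.60×10^-19)(0.0695)] = 0.393 m.

r ≈ 393 mm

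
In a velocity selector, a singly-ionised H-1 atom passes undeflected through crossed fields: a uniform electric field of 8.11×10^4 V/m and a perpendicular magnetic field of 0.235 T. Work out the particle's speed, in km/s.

For zero net force, qE = qvB, so v = E/B.
v = (8.11×10^4) / (0.235) = 3.45×10^5 m/s.

v ≈ 345 km/s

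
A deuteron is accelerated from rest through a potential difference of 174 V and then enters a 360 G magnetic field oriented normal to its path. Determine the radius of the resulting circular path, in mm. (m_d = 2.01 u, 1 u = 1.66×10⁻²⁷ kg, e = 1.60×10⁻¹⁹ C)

r ≈ 74.8 mm

The kinetic energy gained is K = qV = (1×1.60×10^-19)(174) = 2.78×10^-17 J.
v = √(2K/m) = 1.29×10^5 m/s.
r = mv/(qB) = (3.34×10^-27)(1.29×10^5) / [(1×1.60×10^-19)(0.0360)] = 0.0748 m.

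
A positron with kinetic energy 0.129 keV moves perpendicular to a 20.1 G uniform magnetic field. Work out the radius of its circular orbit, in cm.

Convert the energy: K = 0.129 keV = 2.06×10^-17 J.
v = √(2K/m) = √(2·2.06×10^-17/9.11×10^-31) = 6.73×10^6 m/s.
r = mv/(qB) = (9.11×10^-31)(6.73×10^6) / [(1×1.60×10^-19)(2.01×10^-3)] = 0.0191 m.

r ≈ 1.91 cm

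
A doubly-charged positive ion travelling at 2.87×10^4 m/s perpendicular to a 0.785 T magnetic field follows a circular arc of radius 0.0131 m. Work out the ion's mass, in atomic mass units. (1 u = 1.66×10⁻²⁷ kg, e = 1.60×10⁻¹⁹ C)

qvB = mv²/r ⇒ m = qBr/v.
m = (2×1.60×10^-19)(0.785)(0.0131) / (2.87×10^4) = 1.15×10^-25 kg = 69.1 u.

m ≈ 69.1 u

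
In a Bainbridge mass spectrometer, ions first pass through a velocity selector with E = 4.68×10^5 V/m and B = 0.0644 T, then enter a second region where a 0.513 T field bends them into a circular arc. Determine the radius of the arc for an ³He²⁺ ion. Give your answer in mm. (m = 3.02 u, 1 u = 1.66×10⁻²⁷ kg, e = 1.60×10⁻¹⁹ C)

r ≈ 222 mm

The selector passes v = E/B = 4.68×10^5/0.0644 = 7.27×10^6 m/s.
In the deflection region, r = mv/(qB₂) = (5.01×10^-27)(7.27×10^6) / [(2×1.60×10^-19)(0.513)] = 0.222 m.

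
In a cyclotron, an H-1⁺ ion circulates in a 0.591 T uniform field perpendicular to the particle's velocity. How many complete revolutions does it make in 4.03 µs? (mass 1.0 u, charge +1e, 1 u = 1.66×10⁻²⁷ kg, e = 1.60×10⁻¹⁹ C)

N = 36

T = 2πm/(qB) = 2π(1.66×10^-27) / [(1×1.60×10^-19)(0.591)] = 1.1030×10^-7 s.
N = t/T = 4.03×10^-6 / 1.1030×10^-7 ≈ 36.54, so 36 complete revolutions.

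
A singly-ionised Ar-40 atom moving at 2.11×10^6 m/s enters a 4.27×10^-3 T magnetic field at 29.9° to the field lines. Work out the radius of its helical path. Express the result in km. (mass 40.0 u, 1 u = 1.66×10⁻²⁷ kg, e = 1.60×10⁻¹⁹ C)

Only the perpendicular component v⊥ = v sin29.9° = 1.05×10^6 m/s is bent by the field.
r = m v⊥ /(qB) = (6.64×10^-26)(1.05×10^6) / [(1×1.60×10^-19)(4.27×10^-3)] = 102 m.

r ≈ 0.102 km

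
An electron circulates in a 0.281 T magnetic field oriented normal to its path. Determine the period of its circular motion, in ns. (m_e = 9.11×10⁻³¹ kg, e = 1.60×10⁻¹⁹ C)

T ≈ 0.127 ns

The cyclotron period is independent of speed: T = 2πm/(qB).
T = 2π(9.11×10^-31) / [(1×1.60×10^-19)(0.281)] = 1.27×10^-10 s.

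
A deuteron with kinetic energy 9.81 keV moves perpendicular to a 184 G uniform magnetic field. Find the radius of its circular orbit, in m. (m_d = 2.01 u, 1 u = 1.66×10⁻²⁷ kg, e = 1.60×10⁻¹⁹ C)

Convert the energy: K = 9.81 keV = 1.57×10^-15 J.
v = √(2K/m) = √(2·1.57×10^-15/3.34×10^-27) = 9.70×10^5 m/s.
r = mv/(qB) = (3.34×10^-27)(9.70×10^5) / [(1×1.60×10^-19)(0.0184)] = 1.10 m.

r ≈ 1.10 m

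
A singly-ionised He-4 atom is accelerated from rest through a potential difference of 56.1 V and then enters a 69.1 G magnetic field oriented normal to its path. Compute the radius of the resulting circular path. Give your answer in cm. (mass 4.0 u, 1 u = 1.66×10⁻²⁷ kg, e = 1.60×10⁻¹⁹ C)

r ≈ 31.2 cm

The kinetic energy gained is K = qV = (1×1.60×10^-19)(56.1) = 8.98×10^-18 J.
v = √(2K/m) = 5.20×10^4 m/s.
r = mv/(qB) = (6.64×10^-27)(5.20×10^4) / [(1×1.60×10^-19)(6.91×10^-3)] = 0.312 m.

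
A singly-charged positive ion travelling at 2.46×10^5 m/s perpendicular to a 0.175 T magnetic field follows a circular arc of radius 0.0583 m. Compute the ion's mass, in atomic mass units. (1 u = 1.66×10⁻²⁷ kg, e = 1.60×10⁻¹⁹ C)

qvB = mv²/r ⇒ m = qBr/v.
m = (1×1.60×10^-19)(0.175)(0.0583) / (2.46×10^5) = 6.64×10^-27 kg = 4.00 u.

m ≈ 4.00 u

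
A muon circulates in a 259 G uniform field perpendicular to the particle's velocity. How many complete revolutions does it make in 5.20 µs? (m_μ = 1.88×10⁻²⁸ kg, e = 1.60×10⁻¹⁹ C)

N = 18

T = 2πm/(qB) = 2π(1.88×10^-28) / [(1×1.60×10^-19)(0.0259)] = 2.8505×10^-7 s.
N = t/T = 5.20×10^-6 / 2.8505×10^-7 ≈ 18.24, so 18 complete revolutions.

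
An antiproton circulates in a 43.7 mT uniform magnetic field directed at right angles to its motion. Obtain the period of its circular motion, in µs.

The cyclotron period is independent of speed: T = 2πm/(qB).
T = 2π(1.67×10^-27) / [(1×1.60×10^-19)(0.0437)] = 1.50×10^-6 s.

T ≈ 1.50 µs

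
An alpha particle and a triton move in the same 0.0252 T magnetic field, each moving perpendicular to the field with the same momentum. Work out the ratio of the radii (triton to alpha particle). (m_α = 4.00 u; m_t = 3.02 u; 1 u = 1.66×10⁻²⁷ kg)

r = p/(qB) ⇒ at equal p, r ∝ 1/q.
r_{triton}/r_{alpha particle} = 2.00.

ratio ≈ 2.00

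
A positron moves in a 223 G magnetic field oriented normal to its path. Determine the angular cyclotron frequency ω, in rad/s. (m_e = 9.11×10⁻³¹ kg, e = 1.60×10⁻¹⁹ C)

ω = qB/m = (1×1.60×10^-19)(0.0223) / (9.11×10^-31) = 3.92×10^9 rad/s.

ω ≈ 3.92×10^9 rad/s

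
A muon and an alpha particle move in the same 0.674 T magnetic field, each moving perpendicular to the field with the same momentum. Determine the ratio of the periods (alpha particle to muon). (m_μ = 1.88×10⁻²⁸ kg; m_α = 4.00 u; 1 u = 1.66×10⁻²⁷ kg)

ratio ≈ 17.7

T = 2πm/(qB) is independent of speed, so T₂/T₁ = (m₂/q₂)/(m₁/q₁).
T_{alpha particle}/T_{muon} = (6.64×10^-27/2e) / (1.88×10^-28/1e) = 17.7.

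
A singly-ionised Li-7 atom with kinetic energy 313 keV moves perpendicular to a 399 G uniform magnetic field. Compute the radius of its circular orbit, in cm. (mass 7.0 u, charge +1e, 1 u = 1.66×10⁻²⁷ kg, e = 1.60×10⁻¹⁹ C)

Convert the energy: K = 313 keV = 5.01×10^-14 J.
v = √(2K/m) = √(2·5.01×10^-14/1.16×10^-26) = 2.94×10^6 m/s.
r = mv/(qB) = (1.16×10^-26)(2.94×10^6) / [(1×1.60×10^-19)(0.0399)] = 5.34 m.

r ≈ 534 cm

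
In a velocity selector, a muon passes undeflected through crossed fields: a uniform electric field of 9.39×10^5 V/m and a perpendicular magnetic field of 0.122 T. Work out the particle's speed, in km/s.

v ≈ 7700 km/s

For zero net force, qE = qvB, so v = E/B.
v = (9.39×10^5) / (0.122) = 7.70×10^6 m/s.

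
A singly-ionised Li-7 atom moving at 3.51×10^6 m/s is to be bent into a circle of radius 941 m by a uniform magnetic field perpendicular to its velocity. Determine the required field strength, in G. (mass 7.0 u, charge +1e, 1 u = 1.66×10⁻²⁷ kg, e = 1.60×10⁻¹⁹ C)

qvB = mv²/r gives B = mv/(qr).
B = (1.16×10^-26)(3.51×10^6) / [(1×1.60×10^-19)(941)] = 2.71×10^-4 T.

B ≈ 2.71 G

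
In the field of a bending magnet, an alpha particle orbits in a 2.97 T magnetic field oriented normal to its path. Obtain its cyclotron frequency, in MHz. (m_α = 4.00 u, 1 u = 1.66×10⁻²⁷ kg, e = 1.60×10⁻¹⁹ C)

f = qB/(2πm) = (2×1.60×10^-19)(2.97) / [2π(6.64×10^-27)] = 2.28×10^7 Hz.

f ≈ 22.8 MHz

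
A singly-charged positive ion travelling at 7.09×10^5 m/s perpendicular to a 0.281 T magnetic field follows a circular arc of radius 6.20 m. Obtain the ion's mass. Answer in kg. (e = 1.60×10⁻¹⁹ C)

m ≈ 3.93×10^-25 kg

qvB = mv²/r ⇒ m = qBr/v.
m = (1×1.60×10^-19)(0.281)(6.20) / (7.09×10^5) = 3.93×10^-25 kg.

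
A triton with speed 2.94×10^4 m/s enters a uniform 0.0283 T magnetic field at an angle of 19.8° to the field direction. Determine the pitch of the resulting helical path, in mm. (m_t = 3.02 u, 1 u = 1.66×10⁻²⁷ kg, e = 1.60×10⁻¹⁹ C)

pitch ≈ 192 mm

The velocity component along B is v∥ = v cos19.8° = 2.77×10^4 m/s.
The cyclotron period T = 2πm/(qB) = 6.96×10^-6 s is set by m, q, B alone.
Pitch = v∥·T = (2.77×10^4)(6.96×10^-6) = 0.192 m.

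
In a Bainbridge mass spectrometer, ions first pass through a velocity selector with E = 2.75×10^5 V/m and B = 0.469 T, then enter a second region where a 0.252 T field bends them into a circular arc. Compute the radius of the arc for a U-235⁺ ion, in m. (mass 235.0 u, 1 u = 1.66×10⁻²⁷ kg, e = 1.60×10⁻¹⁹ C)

The selector passes v = E/B = 2.75×10^5/0.469 = 5.86×10^5 m/s.
In the deflection region, r = mv/(qB₂) = (3.90×10^-25)(5.86×10^5) / [(1×1.60×10^-19)(0.252)] = 5.67 m.

r ≈ 5.67 m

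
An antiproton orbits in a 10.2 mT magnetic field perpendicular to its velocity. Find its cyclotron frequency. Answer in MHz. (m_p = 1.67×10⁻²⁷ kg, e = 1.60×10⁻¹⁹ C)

f ≈ 0.156 MHz

f = qB/(2πm) = (1×1.60×10^-19)(0.0102) / [2π(1.67×10^-27)] = 1.56×10^5 Hz.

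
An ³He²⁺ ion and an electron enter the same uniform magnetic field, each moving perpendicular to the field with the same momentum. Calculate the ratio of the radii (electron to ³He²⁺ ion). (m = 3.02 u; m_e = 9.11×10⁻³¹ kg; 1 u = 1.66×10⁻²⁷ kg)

r = p/(qB) ⇒ at equal p, r ∝ 1/q.
r_{electron}/r_{³He²⁺ ion} = 2.00.

ratio ≈ 2.00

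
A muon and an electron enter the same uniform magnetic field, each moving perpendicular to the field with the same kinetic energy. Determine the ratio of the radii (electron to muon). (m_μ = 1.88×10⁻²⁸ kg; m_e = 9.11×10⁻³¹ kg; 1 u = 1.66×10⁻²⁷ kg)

r = √(2mK)/(qB) ⇒ at equal K, r ∝ √m/q.
r_{electron}/r_{muon} = 0.0696.

ratio ≈ 0.0696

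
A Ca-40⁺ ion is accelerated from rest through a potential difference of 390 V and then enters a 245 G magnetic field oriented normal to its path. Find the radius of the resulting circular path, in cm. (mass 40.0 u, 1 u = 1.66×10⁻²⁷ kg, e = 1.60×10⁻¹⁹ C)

r ≈ 73.4 cm

The kinetic energy gained is K = qV = (1×1.60×10^-19)(390) = 6.24×10^-17 J.
v = √(2K/m) = 4.34×10^4 m/s.
r = mv/(qB) = (6.64×10^-26)(4.34×10^4) / [(1×1.60×10^-19)(0.0245)] = 0.734 m.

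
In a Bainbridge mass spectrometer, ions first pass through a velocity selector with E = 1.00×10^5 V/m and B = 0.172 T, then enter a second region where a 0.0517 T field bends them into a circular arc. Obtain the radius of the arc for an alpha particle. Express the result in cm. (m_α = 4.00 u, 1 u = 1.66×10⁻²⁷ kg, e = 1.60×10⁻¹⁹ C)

r ≈ 23.3 cm

The selector passes v = E/B = 1.00×10^5/0.172 = 5.81×10^5 m/s.
In the deflection region, r = mv/(qB₂) = (6.64×10^-27)(5.81×10^5) / [(2×1.60×10^-19)(0.0517)] = 0.233 m.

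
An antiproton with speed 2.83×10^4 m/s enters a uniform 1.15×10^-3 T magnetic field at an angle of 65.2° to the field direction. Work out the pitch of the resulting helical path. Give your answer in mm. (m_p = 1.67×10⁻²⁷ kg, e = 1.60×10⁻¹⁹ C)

The velocity component along B is v∥ = v cos65.2° = 1.19×10^4 m/s.
The cyclotron period T = 2πm/(qB) = 5.70×10^-5 s is set by m, q, B alone.
Pitch = v∥·T = (1.19×10^4)(5.70×10^-5) = 0.677 m.

pitch ≈ 677 mm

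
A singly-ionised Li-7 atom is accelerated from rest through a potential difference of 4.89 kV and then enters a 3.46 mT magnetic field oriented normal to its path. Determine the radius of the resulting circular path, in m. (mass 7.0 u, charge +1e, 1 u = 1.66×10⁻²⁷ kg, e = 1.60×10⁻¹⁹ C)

The kinetic energy gained is K = qV = (1×1.60×10^-19)(4890) = 7.82×10^-16 J.
v = √(2K/m) = 3.67×10^5 m/s.
r = mv/(qB) = (1.16×10^-26)(3.67×10^5) / [(1×1.60×10^-19)(3.46×10^-3)] = 7.70 m.

r ≈ 7.70 m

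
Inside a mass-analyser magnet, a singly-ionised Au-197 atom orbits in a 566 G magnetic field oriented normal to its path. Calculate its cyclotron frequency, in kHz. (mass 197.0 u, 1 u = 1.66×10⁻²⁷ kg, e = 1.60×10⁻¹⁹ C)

f ≈ 4.41 kHz

f = qB/(2πm) = (1×1.60×10^-19)(0.0566) / [2π(3.27×10^-25)] = 4410 Hz.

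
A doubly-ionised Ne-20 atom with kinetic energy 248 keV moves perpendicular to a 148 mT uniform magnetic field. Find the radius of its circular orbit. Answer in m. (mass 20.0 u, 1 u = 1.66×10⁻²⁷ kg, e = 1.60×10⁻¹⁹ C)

r ≈ 1.08 m

Convert the energy: K = 248 keV = 3.97×10^-14 J.
v = √(2K/m) = √(2·3.97×10^-14/3.32×10^-26) = 1.55×10^6 m/s.
r = mv/(qB) = (3.32×10^-26)(1.55×10^6) / [(2×1.60×10^-19)(0.148)] = 1.08 m.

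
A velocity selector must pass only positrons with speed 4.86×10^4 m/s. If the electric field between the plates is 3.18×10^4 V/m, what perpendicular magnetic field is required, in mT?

B ≈ 654 mT

qE = qvB ⇒ B = E/v = (3.18×10^4) / (4.86×10^4) = 0.654 T.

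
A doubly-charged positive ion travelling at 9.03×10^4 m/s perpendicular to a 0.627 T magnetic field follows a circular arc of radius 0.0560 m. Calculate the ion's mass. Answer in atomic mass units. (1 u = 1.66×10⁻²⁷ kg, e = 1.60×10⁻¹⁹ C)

m ≈ 75.0 u

qvB = mv²/r ⇒ m = qBr/v.
m = (2×1.60×10^-19)(0.627)(0.0560) / (9.03×10^4) = 1.24×10^-25 kg = 75.0 u.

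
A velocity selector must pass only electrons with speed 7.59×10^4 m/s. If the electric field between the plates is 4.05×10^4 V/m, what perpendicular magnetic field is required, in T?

B ≈ 0.534 T

qE = qvB ⇒ B = E/v = (4.05×10^4) / (7.59×10^4) = 0.534 T.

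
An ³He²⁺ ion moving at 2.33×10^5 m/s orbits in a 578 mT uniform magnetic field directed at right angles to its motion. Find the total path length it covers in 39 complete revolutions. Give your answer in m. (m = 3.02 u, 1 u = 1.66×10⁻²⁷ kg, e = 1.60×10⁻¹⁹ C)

r = mv/(qB) = 6.32×10^-3 m, so one revolution covers 2πr = 0.0397 m.
In 39 revolutions: L = 39·2πr = 1.55 m.

L ≈ 1.55 m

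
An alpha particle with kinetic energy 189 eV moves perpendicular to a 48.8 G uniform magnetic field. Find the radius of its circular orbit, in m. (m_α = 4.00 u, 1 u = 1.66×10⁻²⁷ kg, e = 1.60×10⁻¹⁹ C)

Convert the energy: K = 189 eV = 3.02×10^-17 J.
v = √(2K/m) = √(2·3.02×10^-17/6.64×10^-27) = 9.54×10^4 m/s.
r = mv/(qB) = (6.64×10^-27)(9.54×10^4) / [(2×1.60×10^-19)(4.88×10^-3)] = 0.406 m.

r ≈ 0.406 m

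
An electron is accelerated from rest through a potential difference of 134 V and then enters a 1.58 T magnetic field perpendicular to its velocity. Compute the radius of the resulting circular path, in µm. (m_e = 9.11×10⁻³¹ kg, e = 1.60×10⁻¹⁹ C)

r ≈ 24.7 µm

The kinetic energy gained is K = qV = (1×1.60×10^-19)(134) = 2.14×10^-17 J.
v = √(2K/m) = 6.86×10^6 m/s.
r = mv/(qB) = (9.11×10^-31)(6.86×10^6) / [(1×1.60×10^-19)(1.58)] = 2.47×10^-5 m.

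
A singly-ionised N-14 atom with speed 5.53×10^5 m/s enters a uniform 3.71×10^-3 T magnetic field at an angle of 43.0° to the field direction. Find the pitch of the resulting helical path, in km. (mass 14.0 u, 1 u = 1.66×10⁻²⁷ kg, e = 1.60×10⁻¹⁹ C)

The velocity component along B is v∥ = v cos43.0° = 4.04×10^5 m/s.
The cyclotron period T = 2πm/(qB) = 2.46×10^-4 s is set by m, q, B alone.
Pitch = v∥·T = (4.04×10^5)(2.46×10^-4) = 99.5 m.

pitch ≈ 0.0995 km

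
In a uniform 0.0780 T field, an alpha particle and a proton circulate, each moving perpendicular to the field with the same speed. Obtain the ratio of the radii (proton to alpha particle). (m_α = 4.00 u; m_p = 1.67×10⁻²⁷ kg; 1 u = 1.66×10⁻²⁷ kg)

ratio ≈ 0.503

r = mv/(qB) ⇒ at equal v, r ∝ m/q.
r_{proton}/r_{alpha particle} = 0.503.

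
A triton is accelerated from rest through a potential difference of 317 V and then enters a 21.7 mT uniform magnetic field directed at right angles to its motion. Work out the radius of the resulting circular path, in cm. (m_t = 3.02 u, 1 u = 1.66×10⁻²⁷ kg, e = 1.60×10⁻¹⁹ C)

The kinetic energy gained is K = qV = (1×1.60×10^-19)(317) = 5.07×10^-17 J.
v = √(2K/m) = 1.42×10^5 m/s.
r = mv/(qB) = (5.01×10^-27)(1.42×10^5) / [(1×1.60×10^-19)(0.0217)] = 0.205 m.

r ≈ 20.5 cm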